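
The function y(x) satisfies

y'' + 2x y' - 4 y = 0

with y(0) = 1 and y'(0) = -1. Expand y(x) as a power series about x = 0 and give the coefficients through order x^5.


Ansatz: y(x) = sum_{n>=0} a_n x^n, so y'(x) = sum_{n>=1} n a_n x^(n-1) and y''(x) = sum_{n>=2} n(n-1) a_n x^(n-2).
Substitute into P(x) y'' + Q(x) y' + R(x) y = 0 with P(x) = 1, Q(x) = 2x, R(x) = -4, and match powers of x.
Initial conditions: a_0 = 1, a_1 = -1.
Setting the coefficient of each power of x to zero and solving order by order (substituting the coefficients already found):
  x^0: 2 a_2 - 4 a_0 = 0  ->  2 a_2 = 4 a_0 = 4  ->  a_2 = 2
  x^1: 6 a_3 - 2 a_1 = 0  ->  6 a_3 = 2 a_1 = -2  ->  a_3 = -1/3
  x^2: 12 a_4 = 0  ->  a_4 = 0
  x^3: 20 a_5 + 2 a_3 = 0  ->  20 a_5 = -2 a_3 = 2/3  ->  a_5 = 1/30
Truncated series: y(x) = 1 - x + 2 x^2 - (1/3) x^3 + (1/30) x^5 + O(x^6).

a_0 = 1; a_1 = -1; a_2 = 2; a_3 = -1/3; a_4 = 0; a_5 = 1/30


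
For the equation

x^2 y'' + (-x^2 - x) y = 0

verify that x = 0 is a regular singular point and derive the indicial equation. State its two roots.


Divide by x^2 to reach normal form y'' + P_1(x) y' + P_2(x) y = 0 with P_1(x) = 0 and P_2(x) = -1 - 1/x.
x = 0 is a singular point because the y-coefficient -1 - 1/x has a pole at x = 0.
It is a regular singular point because x P_1(x) = p(x) = 0 and x^2 P_2(x) = q(x) = -x^2 - x are polynomials, hence analytic at x = 0.
p(0) = 0,  q(0) = 0.
Indicial equation: r(r-1) + p(0) r + q(0) = 0, i.e. r^2 + (p(0) - 1) r + q(0) = 0, i.e. r^2 - 1 r = 0.
Discriminant: (-1)^2 - 4(0) = 1, so r = (1 ± 1)/2.
Solving: r_1 = 1, r_2 = 0.

indicial: r^2 - 1 r = 0; roots r_1 = 1, r_2 = 0


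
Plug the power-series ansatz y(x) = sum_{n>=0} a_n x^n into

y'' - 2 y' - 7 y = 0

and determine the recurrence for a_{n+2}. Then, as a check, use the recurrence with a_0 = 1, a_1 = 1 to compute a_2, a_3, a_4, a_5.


Substitute y = sum_n a_n x^n.
y''(x) has coefficient (n+2)(n+1) a_{n+2} at x^n;
-2 y'(x) has coefficient -2 (n+1) a_{n+1} at x^n;
-7 y(x) has coefficient -7 a_n at x^n.
Matching x^n: (n+2)(n+1) a_{n+2} - 2 (n+1) a_{n+1} - 7 a_n = 0.
Thus a_{n+2} = [2 (n+1) a_{n+1} + 7 a_n] / ((n+1)(n+2)).

Check with a_0 = 1, a_1 = 1 (apply the recurrence for n = 0, 1, 2, 3): a_0 = 1, a_1 = 1, a_2 = 9/2, a_3 = 25/6, a_4 = 113/24, a_5 = 401/120.

a_(n+2) = [2 (n+1) a_(n+1) + 7 a_n] / ((n+1)(n+2)); check: a_0 = 1, a_1 = 1, a_2 = 9/2, a_3 = 25/6, a_4 = 113/24, a_5 = 401/120


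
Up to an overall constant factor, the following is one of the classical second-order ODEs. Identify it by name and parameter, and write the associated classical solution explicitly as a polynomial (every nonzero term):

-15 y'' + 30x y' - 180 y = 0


All three coefficients share the factor -15; dividing through by -15 gives  y'' - 2x y' + 12 y = 0.
This matches the Hermite equation y'' - 2x y' + 2n y = 0 with 2n = 12, so n = 6; the polynomial solution is H_6(x).
With y = sum_k a_k x^k, matching x^k gives (k+2)(k+1) a_{k+2} = 2(k - n) a_k = 2(k - 6) a_k. The right side vanishes at k = 6, so the series with the parity of 6 terminates at degree 6.
Standard normalization: leading coefficient of H_n is 2^n, so a_6 = 2^6 = 64. Work downward with a_k = (k+1)(k+2) a_{k+2} / (2(k - n)):
  a_4 = (5)(6)(64) / (2(4 - 6)) = 1920/(-4) = -480
  a_2 = (3)(4)(-480) / (2(2 - 6)) = -5760/(-8) = 720
  a_0 = (1)(2)(720) / (2(0 - 6)) = 1440/(-12) = -120
Hence H_6(x) = 64 x^6 - 480 x^4 + 720 x^2 - 120.

H_6(x); series = 64 x^6 - 480 x^4 + 720 x^2 - 120


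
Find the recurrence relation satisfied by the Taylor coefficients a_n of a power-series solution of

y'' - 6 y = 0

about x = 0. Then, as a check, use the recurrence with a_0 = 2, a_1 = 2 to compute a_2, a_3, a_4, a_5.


Substitute y = sum_n a_n x^n into y'' + (const) y = 0.
y''(x) = sum_{n>=0} (n+2)(n+1) a_{n+2} x^n.
The ODE becomes sum_n [(n+2)(n+1) a_{n+2} - 6 a_n] x^n = 0.
Setting each coefficient to zero gives the recurrence:
  (n+2)(n+1) a_{n+2} - 6 a_n = 0,
  a_{n+2} = 6 / ((n+1)(n+2)) a_n.

Check with a_0 = 2, a_1 = 2 (apply the recurrence for n = 0, 1, 2, 3): a_0 = 2, a_1 = 2, a_2 = 6, a_3 = 2, a_4 = 3, a_5 = 3/5.

a_{n+2} = 6/((n+1)(n+2)) * a_n; check: a_0 = 2, a_1 = 2, a_2 = 6, a_3 = 2, a_4 = 3, a_5 = 3/5


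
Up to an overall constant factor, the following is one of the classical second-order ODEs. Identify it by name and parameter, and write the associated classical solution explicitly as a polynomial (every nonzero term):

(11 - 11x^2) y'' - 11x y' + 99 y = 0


All three coefficients share the factor 11; dividing through by 11 gives  (1 - x^2) y'' - x y' + 9 y = 0.
This matches the Chebyshev equation (1 - x^2) y'' - x y' + n^2 y = 0 (note the -x y' term, not -2x y') with n^2 = 9, so n = 3; the polynomial solution is T_3(x).
With y = sum_k a_k x^k, matching x^k gives (k+2)(k+1) a_{k+2} = (k^2 - n^2) a_k = (k - 3)(k + 3) a_k. The right side vanishes at k = 3, so the series with the parity of 3 terminates at degree 3.
Standard normalization: leading coefficient of T_n is 2^(n-1), so a_3 = 2^2 = 4. Work downward with a_k = (k+1)(k+2) a_{k+2} / ((k - 3)(k + 3)):
  a_1 = (2)(3)(4) / ((1 - 3)(1 + 3)) = 24/(-8) = -3
Hence T_3(x) = 4 x^3 - 3 x.

T_3(x); series = 4 x^3 - 3 x


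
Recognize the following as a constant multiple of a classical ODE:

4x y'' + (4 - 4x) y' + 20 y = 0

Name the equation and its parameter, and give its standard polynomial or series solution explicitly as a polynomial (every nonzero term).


All three coefficients share the factor 4; dividing through by 4 gives  x y'' + (1 - x) y' + 5 y = 0.
This matches the Laguerre equation x y'' + (1 - x) y' + n y = 0 with n = 5; the polynomial solution is L_5(x).
With y = sum_k a_k x^k, matching x^k gives (k+1)k a_{k+1} + (k+1) a_{k+1} - k a_k + n a_k = 0, i.e. (k+1)^2 a_{k+1} = (k - n) a_k = (k - 5) a_k. The right side vanishes at k = 5, so the series terminates at degree 5.
Standard normalization L_n(0) = 1 gives a_0 = 1. Work upward with a_{k+1} = (k - 5) a_k / (k+1)^2:
  a_1 = (0 - 5)(1) / 1^2 = -5/1 = -5
  a_2 = (1 - 5)(-5) / 2^2 = 20/4 = 5
  a_3 = (2 - 5)(5) / 3^2 = -15/9 = -5/3
  a_4 = (3 - 5)(-5/3) / 4^2 = (10/3)/16 = 5/24
  a_5 = (4 - 5)(5/24) / 5^2 = (-5/24)/25 = -1/120
Hence L_5(x) = -x^5/120 + 5 x^4/24 - 5 x^3/3 + 5 x^2 - 5 x + 1.

L_5(x); series = -x^5/120 + 5 x^4/24 - 5 x^3/3 + 5 x^2 - 5 x + 1


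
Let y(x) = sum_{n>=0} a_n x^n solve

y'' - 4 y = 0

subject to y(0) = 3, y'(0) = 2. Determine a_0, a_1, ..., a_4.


Ansatz: y(x) = sum_{n>=0} a_n x^n, so y'(x) = sum_{n>=1} n a_n x^(n-1) and y''(x) = sum_{n>=2} n(n-1) a_n x^(n-2).
Substitute into P(x) y'' + Q(x) y' + R(x) y = 0 with P(x) = 1, Q(x) = 0, R(x) = -4, and match powers of x.
Initial conditions: a_0 = 3, a_1 = 2.
Setting the coefficient of each power of x to zero and solving order by order (substituting the coefficients already found):
  x^0: 2 a_2 - 4 a_0 = 0  ->  2 a_2 = 4 a_0 = 12  ->  a_2 = 6
  x^1: 6 a_3 - 4 a_1 = 0  ->  6 a_3 = 4 a_1 = 8  ->  a_3 = 4/3
  x^2: 12 a_4 - 4 a_2 = 0  ->  12 a_4 = 4 a_2 = 24  ->  a_4 = 2
Truncated series: y(x) = 3 + 2 x + 6 x^2 + (4/3) x^3 + 2 x^4 + O(x^5).

a_0 = 3; a_1 = 2; a_2 = 6; a_3 = 4/3; a_4 = 2


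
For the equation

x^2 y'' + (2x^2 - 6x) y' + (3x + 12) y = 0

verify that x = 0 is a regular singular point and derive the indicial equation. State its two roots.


Divide by x^2 to reach normal form y'' + P_1(x) y' + P_2(x) y = 0 with P_1(x) = 2 - 6/x and P_2(x) = 3/x + 12/x^2.
x = 0 is a singular point because the y'-coefficient 2 - 6/x has a pole at x = 0 and the y-coefficient 3/x + 12/x^2 has a pole at x = 0.
It is a regular singular point because x P_1(x) = p(x) = 2x - 6 and x^2 P_2(x) = q(x) = 3x + 12 are polynomials, hence analytic at x = 0.
p(0) = -6,  q(0) = 12.
Indicial equation: r(r-1) + p(0) r + q(0) = 0, i.e. r^2 + (p(0) - 1) r + q(0) = 0, i.e. r^2 - 7 r + 12 = 0.
Discriminant: (-7)^2 - 4(12) = 1, so r = (7 ± 1)/2.
Solving: r_1 = 4, r_2 = 3.

indicial: r^2 - 7 r + 12 = 0; roots r_1 = 4, r_2 = 3


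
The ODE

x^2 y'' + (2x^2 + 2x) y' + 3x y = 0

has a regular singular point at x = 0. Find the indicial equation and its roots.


Divide by x^2 to reach normal form y'' + P_1(x) y' + P_2(x) y = 0 with P_1(x) = 2 + 2/x and P_2(x) = 3/x.
x = 0 is a singular point because the y'-coefficient 2 + 2/x has a pole at x = 0 and the y-coefficient 3/x has a pole at x = 0.
It is a regular singular point because x P_1(x) = p(x) = 2x + 2 and x^2 P_2(x) = q(x) = 3x are polynomials, hence analytic at x = 0.
p(0) = 2,  q(0) = 0.
Indicial equation: r(r-1) + p(0) r + q(0) = 0, i.e. r^2 + (p(0) - 1) r + q(0) = 0, i.e. r^2 + 1 r = 0.
Discriminant: (1)^2 - 4(0) = 1, so r = (-1 ± 1)/2.
Solving: r_1 = 0, r_2 = -1.

indicial: r^2 + 1 r = 0; roots r_1 = 0, r_2 = -1


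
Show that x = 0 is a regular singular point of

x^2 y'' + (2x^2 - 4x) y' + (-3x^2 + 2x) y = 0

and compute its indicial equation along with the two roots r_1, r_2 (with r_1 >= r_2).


Divide by x^2 to reach normal form y'' + P_1(x) y' + P_2(x) y = 0 with P_1(x) = 2 - 4/x and P_2(x) = -3 + 2/x.
x = 0 is a singular point because the y'-coefficient 2 - 4/x has a pole at x = 0 and the y-coefficient -3 + 2/x has a pole at x = 0.
It is a regular singular point because x P_1(x) = p(x) = 2x - 4 and x^2 P_2(x) = q(x) = -3x^2 + 2x are polynomials, hence analytic at x = 0.
p(0) = -4,  q(0) = 0.
Indicial equation: r(r-1) + p(0) r + q(0) = 0, i.e. r^2 + (p(0) - 1) r + q(0) = 0, i.e. r^2 - 5 r = 0.
Discriminant: (-5)^2 - 4(0) = 25, so r = (5 ± 5)/2.
Solving: r_1 = 5, r_2 = 0.

indicial: r^2 - 5 r = 0; roots r_1 = 5, r_2 = 0


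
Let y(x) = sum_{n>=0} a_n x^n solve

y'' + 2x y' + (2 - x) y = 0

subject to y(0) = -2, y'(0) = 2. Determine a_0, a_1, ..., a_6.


Ansatz: y(x) = sum_{n>=0} a_n x^n, so y'(x) = sum_{n>=1} n a_n x^(n-1) and y''(x) = sum_{n>=2} n(n-1) a_n x^(n-2).
Substitute into P(x) y'' + Q(x) y' + R(x) y = 0 with P(x) = 1, Q(x) = 2x, R(x) = 2 - x, and match powers of x.
Initial conditions: a_0 = -2, a_1 = 2.
Setting the coefficient of each power of x to zero and solving order by order (substituting the coefficients already found):
  x^0: 2 a_2 + 2 a_0 = 0  ->  2 a_2 = -2 a_0 = 4  ->  a_2 = 2
  x^1: 6 a_3 + 4 a_1 - a_0 = 0  ->  6 a_3 = -4 a_1 + a_0 = -10  ->  a_3 = -5/3
  x^2: 12 a_4 + 6 a_2 - a_1 = 0  ->  12 a_4 = -6 a_2 + a_1 = -10  ->  a_4 = -5/6
  x^3: 20 a_5 + 8 a_3 - a_2 = 0  ->  20 a_5 = -8 a_3 + a_2 = 46/3  ->  a_5 = 23/30
  x^4: 30 a_6 + 10 a_4 - a_3 = 0  ->  30 a_6 = -10 a_4 + a_3 = 20/3  ->  a_6 = 2/9
Truncated series: y(x) = -2 + 2 x + 2 x^2 - (5/3) x^3 - (5/6) x^4 + (23/30) x^5 + (2/9) x^6 + O(x^7).

a_0 = -2; a_1 = 2; a_2 = 2; a_3 = -5/3; a_4 = -5/6; a_5 = 23/30; a_6 = 2/9


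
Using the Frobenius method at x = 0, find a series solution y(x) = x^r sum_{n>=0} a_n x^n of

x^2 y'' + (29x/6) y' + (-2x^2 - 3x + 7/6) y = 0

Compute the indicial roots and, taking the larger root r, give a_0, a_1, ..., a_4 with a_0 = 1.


Write in Frobenius form y'' + (p(x)/x) y' + (q(x)/x^2) y = 0:
  p(x) = 29/6,  q(x) = -2x^2 - 3x + 7/6.
Indicial equation: r(r-1) + (29/6) r + (7/6) = 0 -> roots r_1 = -1/3, r_2 = -7/2.
Take r = r_1 = -1/3. Let y(x) = x^r sum_{n>=0} a_n x^n with a_0 = 1.
Substitute y = x^r sum a_n x^n and match x^{r+n}. The recurrence is
  D(n) a_n - 3 a_{n-1} - 2 a_{n-2} = 0,  where D(n) = (r+n)(r+n-1) + (29/6)(r+n) + (7/6).
  a_n = [3 a_{n-1} + 2 a_{n-2}] / D(n).
Since the indicial polynomial factors as (r - r_1)(r - r_2), D(n) = (r_1 + n - r_1)(r_1 + n - r_2) = n(n + 19/6).
Evaluating step by step (a_0 = 1):
  n = 1: D(1) = 1(1 + 19/6) = 25/6; numerator = 3(1) = 3; a_1 = (3)/(25/6) = 18/25
  n = 2: D(2) = 2(2 + 19/6) = 31/3; numerator = 3(18/25) + 2(1) = 104/25; a_2 = (104/25)/(31/3) = 312/775
  n = 3: D(3) = 3(3 + 19/6) = 37/2; numerator = 3(312/775) + 2(18/25) = 2052/775; a_3 = (2052/775)/(37/2) = 4104/28675
  n = 4: D(4) = 4(4 + 19/6) = 86/3; numerator = 3(4104/28675) + 2(312/775) = 1416/1147; a_4 = (1416/1147)/(86/3) = 2124/49321

r = -1/3; a_0 = 1; a_1 = 18/25; a_2 = 312/775; a_3 = 4104/28675; a_4 = 2124/49321


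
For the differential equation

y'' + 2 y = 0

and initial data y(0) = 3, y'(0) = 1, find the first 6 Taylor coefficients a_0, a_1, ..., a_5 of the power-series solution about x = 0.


Ansatz: y(x) = sum_{n>=0} a_n x^n, so y'(x) = sum_{n>=1} n a_n x^(n-1) and y''(x) = sum_{n>=2} n(n-1) a_n x^(n-2).
Substitute into P(x) y'' + Q(x) y' + R(x) y = 0 with P(x) = 1, Q(x) = 0, R(x) = 2, and match powers of x.
Initial conditions: a_0 = 3, a_1 = 1.
Setting the coefficient of each power of x to zero and solving order by order (substituting the coefficients already found):
  x^0: 2 a_2 + 2 a_0 = 0  ->  2 a_2 = -2 a_0 = -6  ->  a_2 = -3
  x^1: 6 a_3 + 2 a_1 = 0  ->  6 a_3 = -2 a_1 = -2  ->  a_3 = -1/3
  x^2: 12 a_4 + 2 a_2 = 0  ->  12 a_4 = -2 a_2 = 6  ->  a_4 = 1/2
  x^3: 20 a_5 + 2 a_3 = 0  ->  20 a_5 = -2 a_3 = 2/3  ->  a_5 = 1/30
Truncated series: y(x) = 3 + x - 3 x^2 - (1/3) x^3 + (1/2) x^4 + (1/30) x^5 + O(x^6).

a_0 = 3; a_1 = 1; a_2 = -3; a_3 = -1/3; a_4 = 1/2; a_5 = 1/30


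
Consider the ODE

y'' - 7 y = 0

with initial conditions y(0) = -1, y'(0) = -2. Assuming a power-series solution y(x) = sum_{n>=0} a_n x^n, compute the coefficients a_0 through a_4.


Ansatz: y(x) = sum_{n>=0} a_n x^n, so y'(x) = sum_{n>=1} n a_n x^(n-1) and y''(x) = sum_{n>=2} n(n-1) a_n x^(n-2).
Substitute into P(x) y'' + Q(x) y' + R(x) y = 0 with P(x) = 1, Q(x) = 0, R(x) = -7, and match powers of x.
Initial conditions: a_0 = -1, a_1 = -2.
Setting the coefficient of each power of x to zero and solving order by order (substituting the coefficients already found):
  x^0: 2 a_2 - 7 a_0 = 0  ->  2 a_2 = 7 a_0 = -7  ->  a_2 = -7/2
  x^1: 6 a_3 - 7 a_1 = 0  ->  6 a_3 = 7 a_1 = -14  ->  a_3 = -7/3
  x^2: 12 a_4 - 7 a_2 = 0  ->  12 a_4 = 7 a_2 = -49/2  ->  a_4 = -49/24
Truncated series: y(x) = -1 - 2 x - (7/2) x^2 - (7/3) x^3 - (49/24) x^4 + O(x^5).

a_0 = -1; a_1 = -2; a_2 = -7/2; a_3 = -7/3; a_4 = -49/24


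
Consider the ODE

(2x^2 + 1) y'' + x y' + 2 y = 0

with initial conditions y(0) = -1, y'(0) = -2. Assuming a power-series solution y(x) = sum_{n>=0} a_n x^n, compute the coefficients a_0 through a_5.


Ansatz: y(x) = sum_{n>=0} a_n x^n, so y'(x) = sum_{n>=1} n a_n x^(n-1) and y''(x) = sum_{n>=2} n(n-1) a_n x^(n-2).
Substitute into P(x) y'' + Q(x) y' + R(x) y = 0 with P(x) = 2x^2 + 1, Q(x) = x, R(x) = 2, and match powers of x.
Initial conditions: a_0 = -1, a_1 = -2.
Setting the coefficient of each power of x to zero and solving order by order (substituting the coefficients already found):
  x^0: 2 a_2 + 2 a_0 = 0  ->  2 a_2 = -2 a_0 = 2  ->  a_2 = 1
  x^1: 6 a_3 + 3 a_1 = 0  ->  6 a_3 = -3 a_1 = 6  ->  a_3 = 1
  x^2: 12 a_4 + 8 a_2 = 0  ->  12 a_4 = -8 a_2 = -8  ->  a_4 = -2/3
  x^3: 20 a_5 + 17 a_3 = 0  ->  20 a_5 = -17 a_3 = -17  ->  a_5 = -17/20
Truncated series: y(x) = -1 - 2 x + x^2 + x^3 - (2/3) x^4 - (17/20) x^5 + O(x^6).

a_0 = -1; a_1 = -2; a_2 = 1; a_3 = 1; a_4 = -2/3; a_5 = -17/20


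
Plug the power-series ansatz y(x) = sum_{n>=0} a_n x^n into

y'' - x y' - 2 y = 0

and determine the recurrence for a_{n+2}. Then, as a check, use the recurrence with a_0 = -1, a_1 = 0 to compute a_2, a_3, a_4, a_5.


Substitute y = sum_n a_n x^n.
y''(x) has coefficient (n+2)(n+1) a_{n+2} at x^n;
-x y'(x) has coefficient -n a_n at x^n (shift);
-2 y(x) has coefficient -2 a_n at x^n.
Matching x^n: (n+2)(n+1) a_{n+2} + (-n - 2) a_n = 0.
Thus a_{n+2} = (n + 2) / ((n+1)(n+2)) * a_n.

Check with a_0 = -1, a_1 = 0 (apply the recurrence for n = 0, 1, 2, 3): a_0 = -1, a_1 = 0, a_2 = -1, a_3 = 0, a_4 = -1/3, a_5 = 0.

a_(n+2) = (n + 2) / ((n+1)(n+2)) * a_n; check: a_0 = -1, a_1 = 0, a_2 = -1, a_3 = 0, a_4 = -1/3, a_5 = 0


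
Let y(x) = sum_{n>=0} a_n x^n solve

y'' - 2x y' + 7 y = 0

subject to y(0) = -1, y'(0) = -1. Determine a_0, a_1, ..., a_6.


Ansatz: y(x) = sum_{n>=0} a_n x^n, so y'(x) = sum_{n>=1} n a_n x^(n-1) and y''(x) = sum_{n>=2} n(n-1) a_n x^(n-2).
Substitute into P(x) y'' + Q(x) y' + R(x) y = 0 with P(x) = 1, Q(x) = -2x, R(x) = 7, and match powers of x.
Initial conditions: a_0 = -1, a_1 = -1.
Setting the coefficient of each power of x to zero and solving order by order (substituting the coefficients already found):
  x^0: 2 a_2 + 7 a_0 = 0  ->  2 a_2 = -7 a_0 = 7  ->  a_2 = 7/2
  x^1: 6 a_3 + 5 a_1 = 0  ->  6 a_3 = -5 a_1 = 5  ->  a_3 = 5/6
  x^2: 12 a_4 + 3 a_2 = 0  ->  12 a_4 = -3 a_2 = -21/2  ->  a_4 = -7/8
  x^3: 20 a_5 + a_3 = 0  ->  20 a_5 = -a_3 = -5/6  ->  a_5 = -1/24
  x^4: 30 a_6 - a_4 = 0  ->  30 a_6 = a_4 = -7/8  ->  a_6 = -7/240
Truncated series: y(x) = -1 - x + (7/2) x^2 + (5/6) x^3 - (7/8) x^4 - (1/24) x^5 - (7/240) x^6 + O(x^7).

a_0 = -1; a_1 = -1; a_2 = 7/2; a_3 = 5/6; a_4 = -7/8; a_5 = -1/24; a_6 = -7/240


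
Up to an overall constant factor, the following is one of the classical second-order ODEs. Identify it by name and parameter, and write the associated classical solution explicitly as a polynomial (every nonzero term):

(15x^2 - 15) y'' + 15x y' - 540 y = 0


All three coefficients share the factor -15; dividing through by -15 gives  (1 - x^2) y'' - x y' + 36 y = 0.
This matches the Chebyshev equation (1 - x^2) y'' - x y' + n^2 y = 0 (note the -x y' term, not -2x y') with n^2 = 36, so n = 6; the polynomial solution is T_6(x).
With y = sum_k a_k x^k, matching x^k gives (k+2)(k+1) a_{k+2} = (k^2 - n^2) a_k = (k - 6)(k + 6) a_k. The right side vanishes at k = 6, so the series with the parity of 6 terminates at degree 6.
Standard normalization: leading coefficient of T_n is 2^(n-1), so a_6 = 2^5 = 32. Work downward with a_k = (k+1)(k+2) a_{k+2} / ((k - 6)(k + 6)):
  a_4 = (5)(6)(32) / ((4 - 6)(4 + 6)) = 960/(-20) = -48
  a_2 = (3)(4)(-48) / ((2 - 6)(2 + 6)) = -576/(-32) = 18
  a_0 = (1)(2)(18) / ((0 - 6)(0 + 6)) = 36/(-36) = -1
Hence T_6(x) = 32 x^6 - 48 x^4 + 18 x^2 - 1.

T_6(x); series = 32 x^6 - 48 x^4 + 18 x^2 - 1


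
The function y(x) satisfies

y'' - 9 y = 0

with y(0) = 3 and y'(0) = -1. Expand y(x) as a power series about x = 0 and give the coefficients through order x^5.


Ansatz: y(x) = sum_{n>=0} a_n x^n, so y'(x) = sum_{n>=1} n a_n x^(n-1) and y''(x) = sum_{n>=2} n(n-1) a_n x^(n-2).
Substitute into P(x) y'' + Q(x) y' + R(x) y = 0 with P(x) = 1, Q(x) = 0, R(x) = -9, and match powers of x.
Initial conditions: a_0 = 3, a_1 = -1.
Setting the coefficient of each power of x to zero and solving order by order (substituting the coefficients already found):
  x^0: 2 a_2 - 9 a_0 = 0  ->  2 a_2 = 9 a_0 = 27  ->  a_2 = 27/2
  x^1: 6 a_3 - 9 a_1 = 0  ->  6 a_3 = 9 a_1 = -9  ->  a_3 = -3/2
  x^2: 12 a_4 - 9 a_2 = 0  ->  12 a_4 = 9 a_2 = 243/2  ->  a_4 = 81/8
  x^3: 20 a_5 - 9 a_3 = 0  ->  20 a_5 = 9 a_3 = -27/2  ->  a_5 = -27/40
Truncated series: y(x) = 3 - x + (27/2) x^2 - (3/2) x^3 + (81/8) x^4 - (27/40) x^5 + O(x^6).

a_0 = 3; a_1 = -1; a_2 = 27/2; a_3 = -3/2; a_4 = 81/8; a_5 = -27/40


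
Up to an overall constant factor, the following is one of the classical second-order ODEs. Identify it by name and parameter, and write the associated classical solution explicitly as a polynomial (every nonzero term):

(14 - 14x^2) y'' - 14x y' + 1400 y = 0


All three coefficients share the factor 14; dividing through by 14 gives  (1 - x^2) y'' - x y' + 100 y = 0.
This matches the Chebyshev equation (1 - x^2) y'' - x y' + n^2 y = 0 (note the -x y' term, not -2x y') with n^2 = 100, so n = 10; the polynomial solution is T_10(x).
With y = sum_k a_k x^k, matching x^k gives (k+2)(k+1) a_{k+2} = (k^2 - n^2) a_k = (k - 10)(k + 10) a_k. The right side vanishes at k = 10, so the series with the parity of 10 terminates at degree 10.
Standard normalization: leading coefficient of T_n is 2^(n-1), so a_10 = 2^9 = 512. Work downward with a_k = (k+1)(k+2) a_{k+2} / ((k - 10)(k + 10)):
  a_8 = (9)(10)(512) / ((8 - 10)(8 + 10)) = 46080/(-36) = -1280
  a_6 = (7)(8)(-1280) / ((6 - 10)(6 + 10)) = -71680/(-64) = 1120
  a_4 = (5)(6)(1120) / ((4 - 10)(4 + 10)) = 33600/(-84) = -400
  a_2 = (3)(4)(-400) / ((2 - 10)(2 + 10)) = -4800/(-96) = 50
  a_0 = (1)(2)(50) / ((0 - 10)(0 + 10)) = 100/(-100) = -1
Hence T_10(x) = 512 x^10 - 1280 x^8 + 1120 x^6 - 400 x^4 + 50 x^2 - 1.

T_10(x); series = 512 x^10 - 1280 x^8 + 1120 x^6 - 400 x^4 + 50 x^2 - 1


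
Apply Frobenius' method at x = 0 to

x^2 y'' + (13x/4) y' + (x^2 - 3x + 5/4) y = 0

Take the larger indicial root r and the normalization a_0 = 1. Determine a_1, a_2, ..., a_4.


Write in Frobenius form y'' + (p(x)/x) y' + (q(x)/x^2) y = 0:
  p(x) = 13/4,  q(x) = x^2 - 3x + 5/4.
Indicial equation: r(r-1) + (13/4) r + (5/4) = 0 -> roots r_1 = -1, r_2 = -5/4.
Take r = r_1 = -1. Let y(x) = x^r sum_{n>=0} a_n x^n with a_0 = 1.
Substitute y = x^r sum a_n x^n and match x^{r+n}. The recurrence is
  D(n) a_n - 3 a_{n-1} + 1 a_{n-2} = 0,  where D(n) = (r+n)(r+n-1) + (13/4)(r+n) + (5/4).
  a_n = [3 a_{n-1} - 1 a_{n-2}] / D(n).
Since the indicial polynomial factors as (r - r_1)(r - r_2), D(n) = (r_1 + n - r_1)(r_1 + n - r_2) = n(n + 1/4).
Evaluating step by step (a_0 = 1):
  n = 1: D(1) = 1(1 + 1/4) = 5/4; numerator = 3(1) = 3; a_1 = (3)/(5/4) = 12/5
  n = 2: D(2) = 2(2 + 1/4) = 9/2; numerator = 3(12/5) - 1(1) = 31/5; a_2 = (31/5)/(9/2) = 62/45
  n = 3: D(3) = 3(3 + 1/4) = 39/4; numerator = 3(62/45) - 1(12/5) = 26/15; a_3 = (26/15)/(39/4) = 8/45
  n = 4: D(4) = 4(4 + 1/4) = 17; numerator = 3(8/45) - 1(62/45) = -38/45; a_4 = (-38/45)/(17) = -38/765

r = -1; a_0 = 1; a_1 = 12/5; a_2 = 62/45; a_3 = 8/45; a_4 = -38/765


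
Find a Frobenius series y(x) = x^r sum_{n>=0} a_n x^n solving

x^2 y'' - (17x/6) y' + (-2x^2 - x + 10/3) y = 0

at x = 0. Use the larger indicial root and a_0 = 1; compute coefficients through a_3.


Write in Frobenius form y'' + (p(x)/x) y' + (q(x)/x^2) y = 0:
  p(x) = -17/6,  q(x) = -2x^2 - x + 10/3.
Indicial equation: r(r-1) + (-17/6) r + (10/3) = 0 -> roots r_1 = 5/2, r_2 = 4/3.
Take r = r_1 = 5/2. Let y(x) = x^r sum_{n>=0} a_n x^n with a_0 = 1.
Substitute y = x^r sum a_n x^n and match x^{r+n}. The recurrence is
  D(n) a_n - 1 a_{n-1} - 2 a_{n-2} = 0,  where D(n) = (r+n)(r+n-1) + (-17/6)(r+n) + (10/3).
  a_n = [1 a_{n-1} + 2 a_{n-2}] / D(n).
Since the indicial polynomial factors as (r - r_1)(r - r_2), D(n) = (r_1 + n - r_1)(r_1 + n - r_2) = n(n + 7/6).
Evaluating step by step (a_0 = 1):
  n = 1: D(1) = 1(1 + 7/6) = 13/6; numerator = 1(1) = 1; a_1 = (1)/(13/6) = 6/13
  n = 2: D(2) = 2(2 + 7/6) = 19/3; numerator = 1(6/13) + 2(1) = 32/13; a_2 = (32/13)/(19/3) = 96/247
  n = 3: D(3) = 3(3 + 7/6) = 25/2; numerator = 1(96/247) + 2(6/13) = 324/247; a_3 = (324/247)/(25/2) = 648/6175

r = 5/2; a_0 = 1; a_1 = 6/13; a_2 = 96/247; a_3 = 648/6175


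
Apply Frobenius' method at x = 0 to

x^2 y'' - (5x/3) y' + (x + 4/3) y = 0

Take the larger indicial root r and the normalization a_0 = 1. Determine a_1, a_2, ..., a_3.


Write in Frobenius form y'' + (p(x)/x) y' + (q(x)/x^2) y = 0:
  p(x) = -5/3,  q(x) = x + 4/3.
Indicial equation: r(r-1) + (-5/3) r + (4/3) = 0 -> roots r_1 = 2, r_2 = 2/3.
Take r = r_1 = 2. Let y(x) = x^r sum_{n>=0} a_n x^n with a_0 = 1.
Substitute y = x^r sum a_n x^n and match x^{r+n}. The recurrence is
  D(n) a_n + 1 a_{n-1} = 0,  where D(n) = (r+n)(r+n-1) + (-5/3)(r+n) + (4/3).
  a_n = -1 / D(n) * a_{n-1}.
Since the indicial polynomial factors as (r - r_1)(r - r_2), D(n) = (r_1 + n - r_1)(r_1 + n - r_2) = n(n + 4/3).
Evaluating step by step (a_0 = 1):
  n = 1: D(1) = 1(1 + 4/3) = 7/3; numerator = -1(1) = -1; a_1 = (-1)/(7/3) = -3/7
  n = 2: D(2) = 2(2 + 4/3) = 20/3; numerator = -1(-3/7) = 3/7; a_2 = (3/7)/(20/3) = 9/140
  n = 3: D(3) = 3(3 + 4/3) = 13; numerator = -1(9/140) = -9/140; a_3 = (-9/140)/(13) = -9/1820

r = 2; a_0 = 1; a_1 = -3/7; a_2 = 9/140; a_3 = -9/1820


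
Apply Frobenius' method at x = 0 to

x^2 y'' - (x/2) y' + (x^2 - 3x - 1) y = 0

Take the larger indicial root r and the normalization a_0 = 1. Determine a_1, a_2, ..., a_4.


Write in Frobenius form y'' + (p(x)/x) y' + (q(x)/x^2) y = 0:
  p(x) = -1/2,  q(x) = x^2 - 3x - 1.
Indicial equation: r(r-1) + (-1/2) r + (-1) = 0 -> roots r_1 = 2, r_2 = -1/2.
Take r = r_1 = 2. Let y(x) = x^r sum_{n>=0} a_n x^n with a_0 = 1.
Substitute y = x^r sum a_n x^n and match x^{r+n}. The recurrence is
  D(n) a_n - 3 a_{n-1} + 1 a_{n-2} = 0,  where D(n) = (r+n)(r+n-1) + (-1/2)(r+n) + (-1).
  a_n = [3 a_{n-1} - 1 a_{n-2}] / D(n).
Since the indicial polynomial factors as (r - r_1)(r - r_2), D(n) = (r_1 + n - r_1)(r_1 + n - r_2) = n(n + 5/2).
Evaluating step by step (a_0 = 1):
  n = 1: D(1) = 1(1 + 5/2) = 7/2; numerator = 3(1) = 3; a_1 = (3)/(7/2) = 6/7
  n = 2: D(2) = 2(2 + 5/2) = 9; numerator = 3(6/7) - 1(1) = 11/7; a_2 = (11/7)/(9) = 11/63
  n = 3: D(3) = 3(3 + 5/2) = 33/2; numerator = 3(11/63) - 1(6/7) = -1/3; a_3 = (-1/3)/(33/2) = -2/99
  n = 4: D(4) = 4(4 + 5/2) = 26; numerator = 3(-2/99) - 1(11/63) = -163/693; a_4 = (-163/693)/(26) = -163/18018

r = 2; a_0 = 1; a_1 = 6/7; a_2 = 11/63; a_3 = -2/99; a_4 = -163/18018


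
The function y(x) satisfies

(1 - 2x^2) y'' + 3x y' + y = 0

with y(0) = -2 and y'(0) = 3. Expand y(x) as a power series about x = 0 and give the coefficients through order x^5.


Ansatz: y(x) = sum_{n>=0} a_n x^n, so y'(x) = sum_{n>=1} n a_n x^(n-1) and y''(x) = sum_{n>=2} n(n-1) a_n x^(n-2).
Substitute into P(x) y'' + Q(x) y' + R(x) y = 0 with P(x) = 1 - 2x^2, Q(x) = 3x, R(x) = 1, and match powers of x.
Initial conditions: a_0 = -2, a_1 = 3.
Setting the coefficient of each power of x to zero and solving order by order (substituting the coefficients already found):
  x^0: 2 a_2 + a_0 = 0  ->  2 a_2 = -a_0 = 2  ->  a_2 = 1
  x^1: 6 a_3 + 4 a_1 = 0  ->  6 a_3 = -4 a_1 = -12  ->  a_3 = -2
  x^2: 12 a_4 + 3 a_2 = 0  ->  12 a_4 = -3 a_2 = -3  ->  a_4 = -1/4
  x^3: 20 a_5 - 2 a_3 = 0  ->  20 a_5 = 2 a_3 = -4  ->  a_5 = -1/5
Truncated series: y(x) = -2 + 3 x + x^2 - 2 x^3 - (1/4) x^4 - (1/5) x^5 + O(x^6).

a_0 = -2; a_1 = 3; a_2 = 1; a_3 = -2; a_4 = -1/4; a_5 = -1/5


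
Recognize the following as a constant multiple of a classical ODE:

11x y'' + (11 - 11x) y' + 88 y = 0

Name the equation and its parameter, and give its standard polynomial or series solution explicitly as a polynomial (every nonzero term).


All three coefficients share the factor 11; dividing through by 11 gives  x y'' + (1 - x) y' + 8 y = 0.
This matches the Laguerre equation x y'' + (1 - x) y' + n y = 0 with n = 8; the polynomial solution is L_8(x).
With y = sum_k a_k x^k, matching x^k gives (k+1)k a_{k+1} + (k+1) a_{k+1} - k a_k + n a_k = 0, i.e. (k+1)^2 a_{k+1} = (k - n) a_k = (k - 8) a_k. The right side vanishes at k = 8, so the series terminates at degree 8.
Standard normalization L_n(0) = 1 gives a_0 = 1. Work upward with a_{k+1} = (k - 8) a_k / (k+1)^2:
  a_1 = (0 - 8)(1) / 1^2 = -8/1 = -8
  a_2 = (1 - 8)(-8) / 2^2 = 56/4 = 14
  a_3 = (2 - 8)(14) / 3^2 = -84/9 = -28/3
  a_4 = (3 - 8)(-28/3) / 4^2 = (140/3)/16 = 35/12
  a_5 = (4 - 8)(35/12) / 5^2 = (-35/3)/25 = -7/15
  a_6 = (5 - 8)(-7/15) / 6^2 = (7/5)/36 = 7/180
  a_7 = (6 - 8)(7/180) / 7^2 = (-7/90)/49 = -1/630
  a_8 = (7 - 8)(-1/630) / 8^2 = (1/630)/64 = 1/40320
Hence L_8(x) = x^8/40320 - x^7/630 + 7 x^6/180 - 7 x^5/15 + 35 x^4/12 - 28 x^3/3 + 14 x^2 - 8 x + 1.

L_8(x); series = x^8/40320 - x^7/630 + 7 x^6/180 - 7 x^5/15 + 35 x^4/12 - 28 x^3/3 + 14 x^2 - 8 x + 1


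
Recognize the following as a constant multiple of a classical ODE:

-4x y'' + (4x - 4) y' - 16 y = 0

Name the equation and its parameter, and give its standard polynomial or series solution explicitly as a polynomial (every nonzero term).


All three coefficients share the factor -4; dividing through by -4 gives  x y'' + (1 - x) y' + 4 y = 0.
This matches the Laguerre equation x y'' + (1 - x) y' + n y = 0 with n = 4; the polynomial solution is L_4(x).
With y = sum_k a_k x^k, matching x^k gives (k+1)k a_{k+1} + (k+1) a_{k+1} - k a_k + n a_k = 0, i.e. (k+1)^2 a_{k+1} = (k - n) a_k = (k - 4) a_k. The right side vanishes at k = 4, so the series terminates at degree 4.
Standard normalization L_n(0) = 1 gives a_0 = 1. Work upward with a_{k+1} = (k - 4) a_k / (k+1)^2:
  a_1 = (0 - 4)(1) / 1^2 = -4/1 = -4
  a_2 = (1 - 4)(-4) / 2^2 = 12/4 = 3
  a_3 = (2 - 4)(3) / 3^2 = -6/9 = -2/3
  a_4 = (3 - 4)(-2/3) / 4^2 = (2/3)/16 = 1/24
Hence L_4(x) = x^4/24 - 2 x^3/3 + 3 x^2 - 4 x + 1.

L_4(x); series = x^4/24 - 2 x^3/3 + 3 x^2 - 4 x + 1


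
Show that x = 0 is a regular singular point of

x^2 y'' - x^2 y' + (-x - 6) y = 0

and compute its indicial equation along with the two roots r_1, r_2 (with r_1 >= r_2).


Divide by x^2 to reach normal form y'' + P_1(x) y' + P_2(x) y = 0 with P_1(x) = -1 and P_2(x) = -1/x - 6/x^2.
x = 0 is a singular point because the y-coefficient -1/x - 6/x^2 has a pole at x = 0.
It is a regular singular point because x P_1(x) = p(x) = -x and x^2 P_2(x) = q(x) = -x - 6 are polynomials, hence analytic at x = 0.
p(0) = 0,  q(0) = -6.
Indicial equation: r(r-1) + p(0) r + q(0) = 0, i.e. r^2 + (p(0) - 1) r + q(0) = 0, i.e. r^2 - 1 r - 6 = 0.
Discriminant: (-1)^2 - 4(-6) = 25, so r = (1 ± 5)/2.
Solving: r_1 = 3, r_2 = -2.

indicial: r^2 - 1 r - 6 = 0; roots r_1 = 3, r_2 = -2


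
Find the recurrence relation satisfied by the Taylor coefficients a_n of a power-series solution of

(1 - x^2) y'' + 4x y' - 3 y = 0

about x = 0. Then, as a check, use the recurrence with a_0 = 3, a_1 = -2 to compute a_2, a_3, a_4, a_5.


Substitute y = sum_n a_n x^n.
(1 - 1 x^2) y'' contributes (n+2)(n+1) a_{n+2} - n(n-1) a_n at x^n.
4 x y'(x) contributes 4 n a_n at x^n.
-3 y(x) contributes -3 a_n at x^n.
Matching x^n: (n+2)(n+1) a_{n+2} + (-n(n-1) + 4 n - 3) a_n = 0.
Thus a_{n+2} = (n(n-1) - 4 n + 3) / ((n+1)(n+2)) * a_n.

Check with a_0 = 3, a_1 = -2 (apply the recurrence for n = 0, 1, 2, 3): a_0 = 3, a_1 = -2, a_2 = 9/2, a_3 = 1/3, a_4 = -9/8, a_5 = -1/20.

a_(n+2) = (n(n-1) - 4 n + 3) / ((n+1)(n+2)) * a_n; check: a_0 = 3, a_1 = -2, a_2 = 9/2, a_3 = 1/3, a_4 = -9/8, a_5 = -1/20


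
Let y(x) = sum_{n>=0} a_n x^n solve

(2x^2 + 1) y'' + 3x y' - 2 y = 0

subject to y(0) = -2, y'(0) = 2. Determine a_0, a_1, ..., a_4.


Ansatz: y(x) = sum_{n>=0} a_n x^n, so y'(x) = sum_{n>=1} n a_n x^(n-1) and y''(x) = sum_{n>=2} n(n-1) a_n x^(n-2).
Substitute into P(x) y'' + Q(x) y' + R(x) y = 0 with P(x) = 2x^2 + 1, Q(x) = 3x, R(x) = -2, and match powers of x.
Initial conditions: a_0 = -2, a_1 = 2.
Setting the coefficient of each power of x to zero and solving order by order (substituting the coefficients already found):
  x^0: 2 a_2 - 2 a_0 = 0  ->  2 a_2 = 2 a_0 = -4  ->  a_2 = -2
  x^1: 6 a_3 + a_1 = 0  ->  6 a_3 = -a_1 = -2  ->  a_3 = -1/3
  x^2: 12 a_4 + 8 a_2 = 0  ->  12 a_4 = -8 a_2 = 16  ->  a_4 = 4/3
Truncated series: y(x) = -2 + 2 x - 2 x^2 - (1/3) x^3 + (4/3) x^4 + O(x^5).

a_0 = -2; a_1 = 2; a_2 = -2; a_3 = -1/3; a_4 = 4/3


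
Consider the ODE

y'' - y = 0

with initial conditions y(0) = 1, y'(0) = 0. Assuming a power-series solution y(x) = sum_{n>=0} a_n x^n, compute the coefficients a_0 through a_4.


Ansatz: y(x) = sum_{n>=0} a_n x^n, so y'(x) = sum_{n>=1} n a_n x^(n-1) and y''(x) = sum_{n>=2} n(n-1) a_n x^(n-2).
Substitute into P(x) y'' + Q(x) y' + R(x) y = 0 with P(x) = 1, Q(x) = 0, R(x) = -1, and match powers of x.
Initial conditions: a_0 = 1, a_1 = 0.
Setting the coefficient of each power of x to zero and solving order by order (substituting the coefficients already found):
  x^0: 2 a_2 - a_0 = 0  ->  2 a_2 = a_0 = 1  ->  a_2 = 1/2
  x^1: 6 a_3 - a_1 = 0  ->  6 a_3 = a_1 = 0  ->  a_3 = 0
  x^2: 12 a_4 - a_2 = 0  ->  12 a_4 = a_2 = 1/2  ->  a_4 = 1/24
Truncated series: y(x) = 1 + (1/2) x^2 + (1/24) x^4 + O(x^5).

a_0 = 1; a_1 = 0; a_2 = 1/2; a_3 = 0; a_4 = 1/24


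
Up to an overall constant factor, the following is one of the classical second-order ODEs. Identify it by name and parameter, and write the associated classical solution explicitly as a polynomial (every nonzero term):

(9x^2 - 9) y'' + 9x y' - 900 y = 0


All three coefficients share the factor -9; dividing through by -9 gives  (1 - x^2) y'' - x y' + 100 y = 0.
This matches the Chebyshev equation (1 - x^2) y'' - x y' + n^2 y = 0 (note the -x y' term, not -2x y') with n^2 = 100, so n = 10; the polynomial solution is T_10(x).
With y = sum_k a_k x^k, matching x^k gives (k+2)(k+1) a_{k+2} = (k^2 - n^2) a_k = (k - 10)(k + 10) a_k. The right side vanishes at k = 10, so the series with the parity of 10 terminates at degree 10.
Standard normalization: leading coefficient of T_n is 2^(n-1), so a_10 = 2^9 = 512. Work downward with a_k = (k+1)(k+2) a_{k+2} / ((k - 10)(k + 10)):
  a_8 = (9)(10)(512) / ((8 - 10)(8 + 10)) = 46080/(-36) = -1280
  a_6 = (7)(8)(-1280) / ((6 - 10)(6 + 10)) = -71680/(-64) = 1120
  a_4 = (5)(6)(1120) / ((4 - 10)(4 + 10)) = 33600/(-84) = -400
  a_2 = (3)(4)(-400) / ((2 - 10)(2 + 10)) = -4800/(-96) = 50
  a_0 = (1)(2)(50) / ((0 - 10)(0 + 10)) = 100/(-100) = -1
Hence T_10(x) = 512 x^10 - 1280 x^8 + 1120 x^6 - 400 x^4 + 50 x^2 - 1.

T_10(x); series = 512 x^10 - 1280 x^8 + 1120 x^6 - 400 x^4 + 50 x^2 - 1


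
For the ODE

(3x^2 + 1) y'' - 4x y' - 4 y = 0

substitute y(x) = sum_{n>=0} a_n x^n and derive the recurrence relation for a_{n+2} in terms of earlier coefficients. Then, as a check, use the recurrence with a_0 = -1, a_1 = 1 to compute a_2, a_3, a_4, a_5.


Substitute y = sum_n a_n x^n.
(1 + 3 x^2) y'' contributes (n+2)(n+1) a_{n+2} + 3 n(n-1) a_n at x^n.
-4 x y'(x) contributes -4 n a_n at x^n.
-4 y(x) contributes -4 a_n at x^n.
Matching x^n: (n+2)(n+1) a_{n+2} + (3 n(n-1) - 4 n - 4) a_n = 0.
Thus a_{n+2} = (-3 n(n-1) + 4 n + 4) / ((n+1)(n+2)) * a_n.

Check with a_0 = -1, a_1 = 1 (apply the recurrence for n = 0, 1, 2, 3): a_0 = -1, a_1 = 1, a_2 = -2, a_3 = 4/3, a_4 = -1, a_5 = -2/15.

a_(n+2) = (-3 n(n-1) + 4 n + 4) / ((n+1)(n+2)) * a_n; check: a_0 = -1, a_1 = 1, a_2 = -2, a_3 = 4/3, a_4 = -1, a_5 = -2/15


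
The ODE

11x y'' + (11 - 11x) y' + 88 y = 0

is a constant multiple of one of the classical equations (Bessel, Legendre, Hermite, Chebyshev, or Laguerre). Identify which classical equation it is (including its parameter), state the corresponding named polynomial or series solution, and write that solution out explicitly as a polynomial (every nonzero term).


All three coefficients share the factor 11; dividing through by 11 gives  x y'' + (1 - x) y' + 8 y = 0.
This matches the Laguerre equation x y'' + (1 - x) y' + n y = 0 with n = 8; the polynomial solution is L_8(x).
With y = sum_k a_k x^k, matching x^k gives (k+1)k a_{k+1} + (k+1) a_{k+1} - k a_k + n a_k = 0, i.e. (k+1)^2 a_{k+1} = (k - n) a_k = (k - 8) a_k. The right side vanishes at k = 8, so the series terminates at degree 8.
Standard normalization L_n(0) = 1 gives a_0 = 1. Work upward with a_{k+1} = (k - 8) a_k / (k+1)^2:
  a_1 = (0 - 8)(1) / 1^2 = -8/1 = -8
  a_2 = (1 - 8)(-8) / 2^2 = 56/4 = 14
  a_3 = (2 - 8)(14) / 3^2 = -84/9 = -28/3
  a_4 = (3 - 8)(-28/3) / 4^2 = (140/3)/16 = 35/12
  a_5 = (4 - 8)(35/12) / 5^2 = (-35/3)/25 = -7/15
  a_6 = (5 - 8)(-7/15) / 6^2 = (7/5)/36 = 7/180
  a_7 = (6 - 8)(7/180) / 7^2 = (-7/90)/49 = -1/630
  a_8 = (7 - 8)(-1/630) / 8^2 = (1/630)/64 = 1/40320
Hence L_8(x) = x^8/40320 - x^7/630 + 7 x^6/180 - 7 x^5/15 + 35 x^4/12 - 28 x^3/3 + 14 x^2 - 8 x + 1.

L_8(x); series = x^8/40320 - x^7/630 + 7 x^6/180 - 7 x^5/15 + 35 x^4/12 - 28 x^3/3 + 14 x^2 - 8 x + 1


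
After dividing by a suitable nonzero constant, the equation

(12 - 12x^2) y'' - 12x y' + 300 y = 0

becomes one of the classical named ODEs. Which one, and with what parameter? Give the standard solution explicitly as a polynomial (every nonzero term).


All three coefficients share the factor 12; dividing through by 12 gives  (1 - x^2) y'' - x y' + 25 y = 0.
This matches the Chebyshev equation (1 - x^2) y'' - x y' + n^2 y = 0 (note the -x y' term, not -2x y') with n^2 = 25, so n = 5; the polynomial solution is T_5(x).
With y = sum_k a_k x^k, matching x^k gives (k+2)(k+1) a_{k+2} = (k^2 - n^2) a_k = (k - 5)(k + 5) a_k. The right side vanishes at k = 5, so the series with the parity of 5 terminates at degree 5.
Standard normalization: leading coefficient of T_n is 2^(n-1), so a_5 = 2^4 = 16. Work downward with a_k = (k+1)(k+2) a_{k+2} / ((k - 5)(k + 5)):
  a_3 = (4)(5)(16) / ((3 - 5)(3 + 5)) = 320/(-16) = -20
  a_1 = (2)(3)(-20) / ((1 - 5)(1 + 5)) = -120/(-24) = 5
Hence T_5(x) = 16 x^5 - 20 x^3 + 5 x.

T_5(x); series = 16 x^5 - 20 x^3 + 5 x


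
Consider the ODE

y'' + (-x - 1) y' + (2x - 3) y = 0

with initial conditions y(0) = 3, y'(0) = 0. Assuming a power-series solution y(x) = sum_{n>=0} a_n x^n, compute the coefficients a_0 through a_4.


Ansatz: y(x) = sum_{n>=0} a_n x^n, so y'(x) = sum_{n>=1} n a_n x^(n-1) and y''(x) = sum_{n>=2} n(n-1) a_n x^(n-2).
Substitute into P(x) y'' + Q(x) y' + R(x) y = 0 with P(x) = 1, Q(x) = -x - 1, R(x) = 2x - 3, and match powers of x.
Initial conditions: a_0 = 3, a_1 = 0.
Setting the coefficient of each power of x to zero and solving order by order (substituting the coefficients already found):
  x^0: 2 a_2 - a_1 - 3 a_0 = 0  ->  2 a_2 = a_1 + 3 a_0 = 9  ->  a_2 = 9/2
  x^1: 6 a_3 - 2 a_2 - 4 a_1 + 2 a_0 = 0  ->  6 a_3 = 2 a_2 + 4 a_1 - 2 a_0 = 3  ->  a_3 = 1/2
  x^2: 12 a_4 - 3 a_3 - 5 a_2 + 2 a_1 = 0  ->  12 a_4 = 3 a_3 + 5 a_2 - 2 a_1 = 24  ->  a_4 = 2
Truncated series: y(x) = 3 + (9/2) x^2 + (1/2) x^3 + 2 x^4 + O(x^5).

a_0 = 3; a_1 = 0; a_2 = 9/2; a_3 = 1/2; a_4 = 2


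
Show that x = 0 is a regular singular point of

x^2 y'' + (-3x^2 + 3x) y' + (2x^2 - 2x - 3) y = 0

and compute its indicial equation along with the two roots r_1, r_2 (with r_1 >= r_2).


Divide by x^2 to reach normal form y'' + P_1(x) y' + P_2(x) y = 0 with P_1(x) = -3 + 3/x and P_2(x) = 2 - 2/x - 3/x^2.
x = 0 is a singular point because the y'-coefficient -3 + 3/x has a pole at x = 0 and the y-coefficient 2 - 2/x - 3/x^2 has a pole at x = 0.
It is a regular singular point because x P_1(x) = p(x) = 3 - 3x and x^2 P_2(x) = q(x) = 2x^2 - 2x - 3 are polynomials, hence analytic at x = 0.
p(0) = 3,  q(0) = -3.
Indicial equation: r(r-1) + p(0) r + q(0) = 0, i.e. r^2 + (p(0) - 1) r + q(0) = 0, i.e. r^2 + 2 r - 3 = 0.
Discriminant: (2)^2 - 4(-3) = 16, so r = (-2 ± 4)/2.
Solving: r_1 = 1, r_2 = -3.

indicial: r^2 + 2 r - 3 = 0; roots r_1 = 1, r_2 = -3


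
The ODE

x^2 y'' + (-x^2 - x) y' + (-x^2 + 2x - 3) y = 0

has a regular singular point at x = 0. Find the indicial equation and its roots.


Divide by x^2 to reach normal form y'' + P_1(x) y' + P_2(x) y = 0 with P_1(x) = -1 - 1/x and P_2(x) = -1 + 2/x - 3/x^2.
x = 0 is a singular point because the y'-coefficient -1 - 1/x has a pole at x = 0 and the y-coefficient -1 + 2/x - 3/x^2 has a pole at x = 0.
It is a regular singular point because x P_1(x) = p(x) = -x - 1 and x^2 P_2(x) = q(x) = -x^2 + 2x - 3 are polynomials, hence analytic at x = 0.
p(0) = -1,  q(0) = -3.
Indicial equation: r(r-1) + p(0) r + q(0) = 0, i.e. r^2 + (p(0) - 1) r + q(0) = 0, i.e. r^2 - 2 r - 3 = 0.
Discriminant: (-2)^2 - 4(-3) = 16, so r = (2 ± 4)/2.
Solving: r_1 = 3, r_2 = -1.

indicial: r^2 - 2 r - 3 = 0; roots r_1 = 3, r_2 = -1


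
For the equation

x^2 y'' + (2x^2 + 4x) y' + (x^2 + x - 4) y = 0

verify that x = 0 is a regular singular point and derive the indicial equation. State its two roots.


Divide by x^2 to reach normal form y'' + P_1(x) y' + P_2(x) y = 0 with P_1(x) = 2 + 4/x and P_2(x) = 1 + 1/x - 4/x^2.
x = 0 is a singular point because the y'-coefficient 2 + 4/x has a pole at x = 0 and the y-coefficient 1 + 1/x - 4/x^2 has a pole at x = 0.
It is a regular singular point because x P_1(x) = p(x) = 2x + 4 and x^2 P_2(x) = q(x) = x^2 + x - 4 are polynomials, hence analytic at x = 0.
p(0) = 4,  q(0) = -4.
Indicial equation: r(r-1) + p(0) r + q(0) = 0, i.e. r^2 + (p(0) - 1) r + q(0) = 0, i.e. r^2 + 3 r - 4 = 0.
Discriminant: (3)^2 - 4(-4) = 25, so r = (-3 ± 5)/2.
Solving: r_1 = 1, r_2 = -4.

indicial: r^2 + 3 r - 4 = 0; roots r_1 = 1, r_2 = -4


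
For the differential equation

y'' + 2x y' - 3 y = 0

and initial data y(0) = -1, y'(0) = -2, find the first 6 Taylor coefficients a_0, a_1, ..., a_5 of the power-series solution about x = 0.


Ansatz: y(x) = sum_{n>=0} a_n x^n, so y'(x) = sum_{n>=1} n a_n x^(n-1) and y''(x) = sum_{n>=2} n(n-1) a_n x^(n-2).
Substitute into P(x) y'' + Q(x) y' + R(x) y = 0 with P(x) = 1, Q(x) = 2x, R(x) = -3, and match powers of x.
Initial conditions: a_0 = -1, a_1 = -2.
Setting the coefficient of each power of x to zero and solving order by order (substituting the coefficients already found):
  x^0: 2 a_2 - 3 a_0 = 0  ->  2 a_2 = 3 a_0 = -3  ->  a_2 = -3/2
  x^1: 6 a_3 - a_1 = 0  ->  6 a_3 = a_1 = -2  ->  a_3 = -1/3
  x^2: 12 a_4 + a_2 = 0  ->  12 a_4 = -a_2 = 3/2  ->  a_4 = 1/8
  x^3: 20 a_5 + 3 a_3 = 0  ->  20 a_5 = -3 a_3 = 1  ->  a_5 = 1/20
Truncated series: y(x) = -1 - 2 x - (3/2) x^2 - (1/3) x^3 + (1/8) x^4 + (1/20) x^5 + O(x^6).

a_0 = -1; a_1 = -2; a_2 = -3/2; a_3 = -1/3; a_4 = 1/8; a_5 = 1/20
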